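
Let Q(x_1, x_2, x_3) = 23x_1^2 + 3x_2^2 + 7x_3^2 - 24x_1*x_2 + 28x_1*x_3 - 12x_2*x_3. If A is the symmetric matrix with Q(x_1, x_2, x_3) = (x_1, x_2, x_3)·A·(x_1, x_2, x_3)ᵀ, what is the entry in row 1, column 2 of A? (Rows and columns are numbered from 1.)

-12

The coefficient of x_1·x_2 in Q is -24. For a symmetric A this equals A[1,2] + A[2,1] = 2·A[1,2].
So A[1,2] = -24/2 = -12.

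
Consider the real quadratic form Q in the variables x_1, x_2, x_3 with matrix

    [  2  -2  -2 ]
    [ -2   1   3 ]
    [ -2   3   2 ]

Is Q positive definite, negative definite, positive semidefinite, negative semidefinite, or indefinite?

An LDLᵀ factorisation of A has diagonal entries 2, -1, 1.
So there are 2 positive, 1 negative pivots.
Hence Q is indefinite.

indefinite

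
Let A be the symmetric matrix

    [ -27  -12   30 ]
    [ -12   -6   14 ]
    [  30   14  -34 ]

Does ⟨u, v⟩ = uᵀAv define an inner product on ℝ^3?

Row-reducing A symmetrically gives the diagonal entries -27, -2/3, 0.
So there are 2 negative, 1 zero pivots.
Hence Q is negative semidefinite.
⟨·,·⟩ is an inner product exactly when A is positive definite.

no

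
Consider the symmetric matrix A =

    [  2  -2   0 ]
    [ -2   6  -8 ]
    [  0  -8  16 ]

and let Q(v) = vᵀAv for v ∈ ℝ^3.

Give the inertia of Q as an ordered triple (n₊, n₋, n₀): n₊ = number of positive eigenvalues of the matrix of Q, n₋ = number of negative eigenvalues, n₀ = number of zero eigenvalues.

(2, 0, 1)

Congruent diagonalization of A (simultaneous row and column reduction) yields pivots 2, 4, 0.
Counting signs: 2 positive, 1 zero.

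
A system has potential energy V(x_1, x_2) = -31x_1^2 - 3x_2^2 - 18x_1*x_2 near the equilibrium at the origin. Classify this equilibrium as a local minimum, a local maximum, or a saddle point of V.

local maximum

The Hessian at the origin is H = [[-62, -18], [-18, -6]].
det H = -62·-6 − (-18)² = 48 > 0 and H[1,1] = -62 < 0, so H is negative definite.
Therefore the origin is a local maximum.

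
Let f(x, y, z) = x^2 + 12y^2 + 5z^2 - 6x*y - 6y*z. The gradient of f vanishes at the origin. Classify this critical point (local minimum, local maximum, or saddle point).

local minimum

The Hessian at the origin is H = [[2, -6, 0], [-6, 24, -6], [0, -6, 10]].
Congruent diagonalization of H (simultaneous row and column reduction) yields pivots 2, 6, 4.
Counting signs: 3 positive.
H is positive definite, so the origin is a strict local minimum.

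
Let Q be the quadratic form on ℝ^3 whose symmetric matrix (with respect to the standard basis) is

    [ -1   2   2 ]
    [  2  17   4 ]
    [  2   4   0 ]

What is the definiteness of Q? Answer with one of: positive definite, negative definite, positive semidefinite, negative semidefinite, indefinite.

indefinite

Row-reducing A symmetrically gives the diagonal entries -1, 21, 20/21.
So there are 2 positive, 1 negative pivots.
Hence Q is indefinite.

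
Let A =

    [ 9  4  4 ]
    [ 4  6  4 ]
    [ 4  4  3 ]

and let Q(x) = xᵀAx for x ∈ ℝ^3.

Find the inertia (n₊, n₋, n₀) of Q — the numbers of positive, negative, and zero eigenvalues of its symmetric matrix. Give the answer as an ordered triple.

(3, 0, 0)

Symmetric row and column elimination reduces A to a congruent diagonal form with pivots 9, 38/9, 1/19.
Counting signs: 3 positive.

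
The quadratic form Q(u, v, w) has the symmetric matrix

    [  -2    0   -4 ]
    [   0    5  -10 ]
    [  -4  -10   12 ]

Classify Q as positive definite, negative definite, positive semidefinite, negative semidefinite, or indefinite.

Symmetric row and column elimination reduces A to a congruent diagonal form with pivots -2, 5, 0.
That gives 1 positive, 1 negative, 1 zero pivots.
Hence Q is indefinite.

indefinite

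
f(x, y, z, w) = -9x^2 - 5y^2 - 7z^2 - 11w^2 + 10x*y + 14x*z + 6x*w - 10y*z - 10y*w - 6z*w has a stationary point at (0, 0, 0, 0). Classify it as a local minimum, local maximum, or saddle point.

The Hessian at the origin is H = [[-18, 10, 14, 6], [10, -10, -10, -10], [14, -10, -14, -6], [6, -10, -6, -22]].
Congruent diagonalization of H (simultaneous row and column reduction) yields pivots -18, -40/9, -2, -8.
Counting signs: 4 negative.
H is negative definite, so the origin is a strict local maximum.

local maximum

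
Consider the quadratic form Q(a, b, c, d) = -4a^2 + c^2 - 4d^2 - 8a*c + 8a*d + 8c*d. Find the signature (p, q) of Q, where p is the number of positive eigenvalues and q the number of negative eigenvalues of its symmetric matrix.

Write A = [[-4, 0, -4, 4], [0, 0, 0, 0], [-4, 0, 1, 4], [4, 0, 4, -4]].
Symmetric row and column elimination reduces A to a congruent diagonal form with pivots -4, 0, 5, 0.
So there are 1 positive, 1 negative, 2 zero pivots.

(1, 1)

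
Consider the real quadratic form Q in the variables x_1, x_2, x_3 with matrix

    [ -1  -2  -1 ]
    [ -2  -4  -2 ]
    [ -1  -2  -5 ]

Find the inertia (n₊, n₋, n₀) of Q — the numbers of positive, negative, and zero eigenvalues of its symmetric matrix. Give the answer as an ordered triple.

(0, 2, 1)

Row-reducing A symmetrically gives the diagonal entries -1, 0, -4.
So there are 2 negative, 1 zero pivots.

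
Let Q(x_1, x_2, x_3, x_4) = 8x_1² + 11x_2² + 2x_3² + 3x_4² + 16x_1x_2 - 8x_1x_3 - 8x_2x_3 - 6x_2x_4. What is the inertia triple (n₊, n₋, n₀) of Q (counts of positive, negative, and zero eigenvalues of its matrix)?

The associated matrix is A = [[8, 8, -4, 0], [8, 11, -4, -3], [-4, -4, 2, 0], [0, -3, 0, 3]].
Congruent diagonalization of A (simultaneous row and column reduction) yields pivots 8, 3, 0, 0.
That gives 2 positive, 2 zero pivots.

(2, 0, 2)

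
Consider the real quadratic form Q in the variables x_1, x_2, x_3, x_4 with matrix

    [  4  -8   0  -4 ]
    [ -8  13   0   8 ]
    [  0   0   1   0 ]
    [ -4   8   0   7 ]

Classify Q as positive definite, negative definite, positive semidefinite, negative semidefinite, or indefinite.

indefinite

Symmetric row and column elimination reduces A to a congruent diagonal form with pivots 4, -3, 1, 3.
Counting signs: 3 positive, 1 negative.
Hence Q is indefinite.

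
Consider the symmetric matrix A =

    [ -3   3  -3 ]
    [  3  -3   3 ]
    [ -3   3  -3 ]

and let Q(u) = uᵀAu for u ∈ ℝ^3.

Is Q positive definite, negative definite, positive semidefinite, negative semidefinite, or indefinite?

negative semidefinite

Row-reducing A symmetrically gives the diagonal entries -3, 0, 0.
That gives 1 negative, 2 zero pivots.
Hence Q is negative semidefinite.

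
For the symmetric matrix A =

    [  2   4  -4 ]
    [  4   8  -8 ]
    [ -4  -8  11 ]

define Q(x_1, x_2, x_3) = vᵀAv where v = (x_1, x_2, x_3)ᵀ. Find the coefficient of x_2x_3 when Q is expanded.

The coefficient of x_2x_3 is A[2,3] + A[3,2] = 2·(-8) = -16.

-16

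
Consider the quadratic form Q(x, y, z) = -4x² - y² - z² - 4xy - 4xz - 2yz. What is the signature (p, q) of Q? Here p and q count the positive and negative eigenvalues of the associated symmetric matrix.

(0, 1)

The associated matrix is A = [[-4, -2, -2], [-2, -1, -1], [-2, -1, -1]].
Symmetric row and column elimination reduces A to a congruent diagonal form with pivots -4, 0, 0.
So there are 1 negative, 2 zero pivots.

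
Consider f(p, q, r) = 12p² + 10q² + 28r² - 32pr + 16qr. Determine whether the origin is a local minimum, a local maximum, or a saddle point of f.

local minimum

The Hessian at the origin is H = [[24, 0, -32], [0, 20, 16], [-32, 16, 56]].
Congruent diagonalization of H (simultaneous row and column reduction) yields pivots 24, 20, 8/15.
Counting signs: 3 positive.
H is positive definite, so the origin is a strict local minimum.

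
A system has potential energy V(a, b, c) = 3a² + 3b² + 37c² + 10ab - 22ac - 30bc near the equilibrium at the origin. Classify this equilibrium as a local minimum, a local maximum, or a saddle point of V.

saddle point

The Hessian at the origin is H = [[6, 10, -22], [10, 6, -30], [-22, -30, 74]].
Row-reducing H symmetrically gives the diagonal entries 6, -32/3, -5/2.
So there are 1 positive, 2 negative pivots.
H is indefinite, so the origin is a saddle point.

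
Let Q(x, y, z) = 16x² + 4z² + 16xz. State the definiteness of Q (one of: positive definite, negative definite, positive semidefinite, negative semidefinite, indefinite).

positive semidefinite

Write A = [[16, 0, 8], [0, 0, 0], [8, 0, 4]].
Row-reducing A symmetrically gives the diagonal entries 16, 0, 0.
So there are 1 positive, 2 zero pivots.
Hence Q is positive semidefinite.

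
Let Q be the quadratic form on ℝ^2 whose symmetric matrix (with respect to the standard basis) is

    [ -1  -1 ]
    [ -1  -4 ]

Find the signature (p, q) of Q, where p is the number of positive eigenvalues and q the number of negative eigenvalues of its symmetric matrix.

Applying the same elementary operations to the rows and columns of A produces a congruent diagonal matrix with entries -1, -3.
So there are 2 negative pivots.

(0, 2)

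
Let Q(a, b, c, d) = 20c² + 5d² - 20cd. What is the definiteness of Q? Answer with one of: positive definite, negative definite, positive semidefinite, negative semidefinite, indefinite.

positive semidefinite

Write A = [[0, 0, 0, 0], [0, 0, 0, 0], [0, 0, 20, -10], [0, 0, -10, 5]].
Row-reducing A symmetrically gives the diagonal entries 0, 0, 20, 0.
That gives 1 positive, 3 zero pivots.
Hence Q is positive semidefinite.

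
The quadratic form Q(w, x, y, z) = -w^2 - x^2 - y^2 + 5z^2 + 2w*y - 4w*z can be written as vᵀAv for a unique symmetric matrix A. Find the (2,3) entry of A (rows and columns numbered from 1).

0

The coefficient of x·y in Q is 0. For a symmetric A this equals A[2,3] + A[3,2] = 2·A[2,3].
So A[2,3] = 0/2 = 0.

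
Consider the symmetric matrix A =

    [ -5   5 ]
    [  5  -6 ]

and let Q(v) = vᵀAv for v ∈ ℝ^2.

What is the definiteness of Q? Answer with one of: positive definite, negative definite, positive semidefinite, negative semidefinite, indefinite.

negative definite

For the 2×2 matrix [[-5, 5], [5, -6]]: det = -5·-6 − (5)² = 5, trace = -11.
det > 0 so both eigenvalues share the sign of the trace; trace = -11 < 0 ⇒ both negative.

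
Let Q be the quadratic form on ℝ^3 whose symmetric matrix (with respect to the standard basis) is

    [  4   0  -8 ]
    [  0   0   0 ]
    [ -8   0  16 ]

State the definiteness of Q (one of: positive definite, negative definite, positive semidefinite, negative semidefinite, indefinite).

Symmetric row and column elimination reduces A to a congruent diagonal form with pivots 4, 0, 0.
That gives 1 positive, 2 zero pivots.
Hence Q is positive semidefinite.

positive semidefinite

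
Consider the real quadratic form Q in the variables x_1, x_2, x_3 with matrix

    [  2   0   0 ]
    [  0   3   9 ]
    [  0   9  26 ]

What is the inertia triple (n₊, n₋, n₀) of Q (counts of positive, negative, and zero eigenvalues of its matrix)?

Applying the same elementary operations to the rows and columns of A produces a congruent diagonal matrix with entries 2, 3, -1.
So there are 2 positive, 1 negative pivots.

(2, 1, 0)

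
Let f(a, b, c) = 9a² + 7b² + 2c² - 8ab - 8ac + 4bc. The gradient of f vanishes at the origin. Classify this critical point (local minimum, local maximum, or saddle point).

The Hessian at the origin is H = [[18, -8, -8], [-8, 14, 4], [-8, 4, 4]].
Applying the same elementary operations to the rows and columns of H produces a congruent diagonal matrix with entries 18, 94/9, 20/47.
That gives 3 positive pivots.
H is positive definite, so the origin is a strict local minimum.

local minimum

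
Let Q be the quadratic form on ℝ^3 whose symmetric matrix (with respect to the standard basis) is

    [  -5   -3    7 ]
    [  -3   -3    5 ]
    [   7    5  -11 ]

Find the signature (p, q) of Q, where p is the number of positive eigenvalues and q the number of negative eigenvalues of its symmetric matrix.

(0, 3)

An LDLᵀ factorisation of A has diagonal entries -5, -6/5, -2/3.
Counting signs: 3 negative.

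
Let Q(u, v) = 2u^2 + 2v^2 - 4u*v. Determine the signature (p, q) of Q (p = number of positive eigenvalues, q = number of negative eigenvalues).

The symmetric matrix is A = [[2, -2], [-2, 2]].
Applying the same elementary operations to the rows and columns of A produces a congruent diagonal matrix with entries 2, 0.
That gives 1 positive, 1 zero pivots.

(1, 0)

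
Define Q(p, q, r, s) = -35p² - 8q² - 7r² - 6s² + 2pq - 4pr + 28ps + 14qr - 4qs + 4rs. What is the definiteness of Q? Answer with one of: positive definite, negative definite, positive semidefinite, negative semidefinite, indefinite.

The associated matrix is A = [[-35, 1, -2, 14], [1, -8, 7, -2], [-2, 7, -7, 2], [14, -2, 2, -6]].
An LDLᵀ factorisation of A has diagonal entries -35, -279/35, -26/31, -4/117.
Counting signs: 4 negative.
Hence Q is negative definite.

negative definite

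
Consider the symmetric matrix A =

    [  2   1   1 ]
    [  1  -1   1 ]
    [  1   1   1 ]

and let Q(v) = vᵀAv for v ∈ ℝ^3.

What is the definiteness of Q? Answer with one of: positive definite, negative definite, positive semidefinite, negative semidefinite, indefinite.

Symmetric row and column elimination reduces A to a congruent diagonal form with pivots 2, -3/2, 2/3.
That gives 2 positive, 1 negative pivots.
Hence Q is indefinite.

indefinite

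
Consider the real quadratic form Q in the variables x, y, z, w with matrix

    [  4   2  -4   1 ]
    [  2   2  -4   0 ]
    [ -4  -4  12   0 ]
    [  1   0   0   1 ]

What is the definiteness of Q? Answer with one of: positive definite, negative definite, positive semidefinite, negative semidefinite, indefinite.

positive definite

Row-reducing A symmetrically gives the diagonal entries 4, 1, 4, 1/2.
So there are 4 positive pivots.
Hence Q is positive definite.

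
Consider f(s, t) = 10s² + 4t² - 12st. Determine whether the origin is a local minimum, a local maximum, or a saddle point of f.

local minimum

The Hessian at the origin is H = [[20, -12], [-12, 8]].
det H = 20·8 − (-12)² = 16 > 0 and H[1,1] = 20 > 0, so H is positive definite.
Therefore the origin is a local minimum.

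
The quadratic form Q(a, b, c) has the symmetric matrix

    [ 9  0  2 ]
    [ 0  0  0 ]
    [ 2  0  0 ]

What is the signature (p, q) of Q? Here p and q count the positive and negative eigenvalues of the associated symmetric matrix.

Applying the same elementary operations to the rows and columns of A produces a congruent diagonal matrix with entries 9, 0, -4/9.
So there are 1 positive, 1 negative, 1 zero pivots.

(1, 1)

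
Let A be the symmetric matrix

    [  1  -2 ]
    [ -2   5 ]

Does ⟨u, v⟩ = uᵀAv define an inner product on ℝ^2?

For the 2×2 matrix [[1, -2], [-2, 5]]: det = 1·5 − (-2)² = 1, trace = 6.
det > 0 so both eigenvalues share the sign of the trace; trace = 6 > 0 ⇒ both positive.
⟨·,·⟩ is an inner product exactly when A is positive definite.

yes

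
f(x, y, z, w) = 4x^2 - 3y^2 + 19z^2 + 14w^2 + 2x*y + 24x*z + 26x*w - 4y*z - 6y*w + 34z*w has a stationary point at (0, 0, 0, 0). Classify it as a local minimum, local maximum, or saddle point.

saddle point

The Hessian at the origin is H = [[8, 2, 24, 26], [2, -6, -4, -6], [24, -4, 38, 34], [26, -6, 34, 28]].
Congruent diagonalization of H (simultaneous row and column reduction) yields pivots 8, -13/2, -242/13, 60/121.
So there are 2 positive, 2 negative pivots.
H is indefinite, so the origin is a saddle point.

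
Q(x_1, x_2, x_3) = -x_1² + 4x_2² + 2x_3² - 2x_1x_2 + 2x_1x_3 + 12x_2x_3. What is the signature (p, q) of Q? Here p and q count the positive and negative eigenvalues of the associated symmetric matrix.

Write A = [[-1, -1, 1], [-1, 4, 6], [1, 6, 2]].
Congruent diagonalization of A (simultaneous row and column reduction) yields pivots -1, 5, -2.
So there are 1 positive, 2 negative pivots.

(1, 2)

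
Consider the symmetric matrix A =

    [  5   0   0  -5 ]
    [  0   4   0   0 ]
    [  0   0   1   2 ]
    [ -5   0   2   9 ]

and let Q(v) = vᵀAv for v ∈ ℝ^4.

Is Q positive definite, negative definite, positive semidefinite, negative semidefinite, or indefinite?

Applying the same elementary operations to the rows and columns of A produces a congruent diagonal matrix with entries 5, 4, 1, 0.
So there are 3 positive, 1 zero pivots.
Hence Q is positive semidefinite.

positive semidefinite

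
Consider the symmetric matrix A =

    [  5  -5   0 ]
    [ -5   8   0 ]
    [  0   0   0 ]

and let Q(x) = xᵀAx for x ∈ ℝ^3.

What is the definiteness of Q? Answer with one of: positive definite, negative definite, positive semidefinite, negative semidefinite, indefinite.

Congruent diagonalization of A (simultaneous row and column reduction) yields pivots 5, 3, 0.
That gives 2 positive, 1 zero pivots.
Hence Q is positive semidefinite.

positive semidefinite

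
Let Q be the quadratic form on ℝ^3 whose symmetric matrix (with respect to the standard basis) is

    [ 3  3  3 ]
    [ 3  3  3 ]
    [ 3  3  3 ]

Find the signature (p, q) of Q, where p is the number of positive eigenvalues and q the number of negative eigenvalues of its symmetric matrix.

Symmetric row and column elimination reduces A to a congruent diagonal form with pivots 3, 0, 0.
So there are 1 positive, 2 zero pivots.

(1, 0)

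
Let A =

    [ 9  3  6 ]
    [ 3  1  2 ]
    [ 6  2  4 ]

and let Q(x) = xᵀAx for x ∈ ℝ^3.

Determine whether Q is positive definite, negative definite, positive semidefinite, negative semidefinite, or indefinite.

Congruent diagonalization of A (simultaneous row and column reduction) yields pivots 9, 0, 0.
That gives 1 positive, 2 zero pivots.
Hence Q is positive semidefinite.

positive semidefinite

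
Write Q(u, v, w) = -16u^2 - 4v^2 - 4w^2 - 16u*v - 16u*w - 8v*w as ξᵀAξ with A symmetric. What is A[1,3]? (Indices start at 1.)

The coefficient of u·w in Q is -16. For a symmetric A this equals A[1,3] + A[3,1] = 2·A[1,3].
So A[1,3] = -16/2 = -8.

-8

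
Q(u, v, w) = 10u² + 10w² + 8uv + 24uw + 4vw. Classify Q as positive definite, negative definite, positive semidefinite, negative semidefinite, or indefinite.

indefinite

The symmetric matrix is A = [[10, 4, 12], [4, 0, 2], [12, 2, 10]].
Applying the same elementary operations to the rows and columns of A produces a congruent diagonal matrix with entries 10, -8/5, 1/2.
That gives 2 positive, 1 negative pivots.
Hence Q is indefinite.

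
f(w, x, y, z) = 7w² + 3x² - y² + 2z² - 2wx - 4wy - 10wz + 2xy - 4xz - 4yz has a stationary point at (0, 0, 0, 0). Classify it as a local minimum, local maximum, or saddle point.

The Hessian at the origin is H = [[14, -2, -4, -10], [-2, 6, 2, -4], [-4, 2, -2, -4], [-10, -4, -4, 4]].
Symmetric row and column elimination reduces H to a congruent diagonal form with pivots 14, 40/7, -7/2, 12/35.
So there are 3 positive, 1 negative pivots.
H is indefinite, so the origin is a saddle point.

saddle point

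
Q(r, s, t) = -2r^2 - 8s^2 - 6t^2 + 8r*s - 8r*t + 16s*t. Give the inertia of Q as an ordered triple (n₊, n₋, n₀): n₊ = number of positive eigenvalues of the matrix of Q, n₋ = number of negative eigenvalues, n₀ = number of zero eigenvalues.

The associated matrix is A = [[-2, 4, -4], [4, -8, 8], [-4, 8, -6]].
Symmetric row and column elimination reduces A to a congruent diagonal form with pivots -2, 0, 2.
Counting signs: 1 positive, 1 negative, 1 zero.

(1, 1, 1)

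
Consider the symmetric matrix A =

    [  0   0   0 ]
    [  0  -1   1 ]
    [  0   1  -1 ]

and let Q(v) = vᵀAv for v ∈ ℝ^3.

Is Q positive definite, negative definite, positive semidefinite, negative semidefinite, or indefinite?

Row-reducing A symmetrically gives the diagonal entries 0, -1, 0.
So there are 1 negative, 2 zero pivots.
Hence Q is negative semidefinite.

negative semidefinite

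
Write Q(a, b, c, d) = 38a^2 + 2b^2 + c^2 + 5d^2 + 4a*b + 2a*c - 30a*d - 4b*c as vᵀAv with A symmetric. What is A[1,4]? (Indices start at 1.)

-15

The coefficient of a·d in Q is -30. For a symmetric A this equals A[1,4] + A[4,1] = 2·A[1,4].
So A[1,4] = -30/2 = -15.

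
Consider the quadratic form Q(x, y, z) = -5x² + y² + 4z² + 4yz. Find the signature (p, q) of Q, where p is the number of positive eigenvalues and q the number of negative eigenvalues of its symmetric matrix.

(1, 1)

The symmetric matrix is A = [[-5, 0, 0], [0, 1, 2], [0, 2, 4]].
Symmetric row and column elimination reduces A to a congruent diagonal form with pivots -5, 1, 0.
Counting signs: 1 positive, 1 negative, 1 zero.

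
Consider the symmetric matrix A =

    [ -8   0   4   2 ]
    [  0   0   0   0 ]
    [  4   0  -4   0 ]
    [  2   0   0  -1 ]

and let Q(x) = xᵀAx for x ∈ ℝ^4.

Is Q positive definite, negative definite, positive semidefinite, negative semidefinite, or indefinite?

negative semidefinite

Symmetric row and column elimination reduces A to a congruent diagonal form with pivots -8, 0, -2, 0.
That gives 2 negative, 2 zero pivots.
Hence Q is negative semidefinite.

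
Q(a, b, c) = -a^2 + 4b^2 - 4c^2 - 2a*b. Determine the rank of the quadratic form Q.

3

Write A = [[-1, -1, 0], [-1, 4, 0], [0, 0, -4]].
Applying the same elementary operations to the rows and columns of A produces a congruent diagonal matrix with entries -1, 5, -4.
That gives 1 positive, 2 negative pivots.
The rank is the number of nonzero pivots: 3.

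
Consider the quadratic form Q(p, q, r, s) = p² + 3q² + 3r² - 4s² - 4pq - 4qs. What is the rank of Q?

The associated matrix is A = [[1, -2, 0, 0], [-2, 3, 0, -2], [0, 0, 3, 0], [0, -2, 0, -4]].
Row-reducing A symmetrically gives the diagonal entries 1, -1, 3, 0.
That gives 2 positive, 1 negative, 1 zero pivots.
The rank is the number of nonzero pivots: 3.

3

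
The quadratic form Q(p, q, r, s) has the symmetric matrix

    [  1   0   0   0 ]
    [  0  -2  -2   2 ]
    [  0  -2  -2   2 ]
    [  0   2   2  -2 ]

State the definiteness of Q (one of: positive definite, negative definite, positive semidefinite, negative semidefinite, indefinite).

Symmetric row and column elimination reduces A to a congruent diagonal form with pivots 1, -2, 0, 0.
That gives 1 positive, 1 negative, 2 zero pivots.
Hence Q is indefinite.

indefinite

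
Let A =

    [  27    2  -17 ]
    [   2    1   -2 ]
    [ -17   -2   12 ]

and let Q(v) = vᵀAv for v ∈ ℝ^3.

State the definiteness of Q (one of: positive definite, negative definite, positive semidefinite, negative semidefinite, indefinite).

positive definite

Leading principal minors: Δ_1 = 27, Δ_2 = 23, Δ_3 = 15.
All leading principal minors are positive, so by Sylvester's criterion Q is positive definite.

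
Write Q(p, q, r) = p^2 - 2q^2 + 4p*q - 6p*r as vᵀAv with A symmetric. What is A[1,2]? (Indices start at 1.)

2

The coefficient of p·q in Q is 4. For a symmetric A this equals A[1,2] + A[2,1] = 2·A[1,2].
So A[1,2] = 4/2 = 2.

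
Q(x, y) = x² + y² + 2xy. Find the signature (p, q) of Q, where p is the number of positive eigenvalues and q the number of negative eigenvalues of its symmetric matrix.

(1, 0)

The symmetric matrix is A = [[1, 1], [1, 1]].
Row-reducing A symmetrically gives the diagonal entries 1, 0.
That gives 1 positive, 1 zero pivots.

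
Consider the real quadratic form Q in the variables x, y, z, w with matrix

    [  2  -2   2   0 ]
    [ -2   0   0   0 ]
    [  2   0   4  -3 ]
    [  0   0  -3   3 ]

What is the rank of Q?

Row-reducing A symmetrically gives the diagonal entries 2, -2, 4, 3/4.
Counting signs: 3 positive, 1 negative.
The rank is the number of nonzero pivots: 4.

4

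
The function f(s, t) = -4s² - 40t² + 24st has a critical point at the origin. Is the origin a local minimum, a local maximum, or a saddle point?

local maximum

The Hessian at the origin is H = [[-8, 24], [24, -80]].
det H = -8·-80 − (24)² = 64 > 0 and H[1,1] = -8 < 0, so H is negative definite.
Therefore the origin is a local maximum.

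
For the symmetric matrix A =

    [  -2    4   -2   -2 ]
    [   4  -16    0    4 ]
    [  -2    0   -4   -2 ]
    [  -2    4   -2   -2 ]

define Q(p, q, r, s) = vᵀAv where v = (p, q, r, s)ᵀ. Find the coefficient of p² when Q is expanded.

The coefficient of p² is the diagonal entry A[1,1] = -2.

-2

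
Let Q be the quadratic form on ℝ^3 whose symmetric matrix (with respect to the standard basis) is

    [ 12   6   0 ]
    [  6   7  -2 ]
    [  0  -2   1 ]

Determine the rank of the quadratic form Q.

Congruent diagonalization of A (simultaneous row and column reduction) yields pivots 12, 4, 0.
Counting signs: 2 positive, 1 zero.
The rank is the number of nonzero pivots: 2.

2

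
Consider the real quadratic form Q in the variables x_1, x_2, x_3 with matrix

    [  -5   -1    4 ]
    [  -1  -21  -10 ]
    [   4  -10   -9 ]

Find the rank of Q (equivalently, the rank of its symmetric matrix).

3

An LDLᵀ factorisation of A has diagonal entries -5, -104/5, -5/26.
So there are 3 negative pivots.
The rank is the number of nonzero pivots: 3.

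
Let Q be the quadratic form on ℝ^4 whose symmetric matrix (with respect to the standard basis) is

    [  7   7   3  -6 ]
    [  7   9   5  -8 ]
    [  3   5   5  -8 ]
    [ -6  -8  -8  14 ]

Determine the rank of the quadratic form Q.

3

Symmetric row and column elimination reduces A to a congruent diagonal form with pivots 7, 2, 12/7, 0.
Counting signs: 3 positive, 1 zero.
The rank is the number of nonzero pivots: 3.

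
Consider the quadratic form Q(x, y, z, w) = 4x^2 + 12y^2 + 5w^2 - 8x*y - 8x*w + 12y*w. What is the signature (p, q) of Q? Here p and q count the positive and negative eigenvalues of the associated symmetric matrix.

(3, 0)

Write A = [[4, -4, 0, -4], [-4, 12, 0, 6], [0, 0, 0, 0], [-4, 6, 0, 5]].
Applying the same elementary operations to the rows and columns of A produces a congruent diagonal matrix with entries 4, 8, 0, 1/2.
Counting signs: 3 positive, 1 zero.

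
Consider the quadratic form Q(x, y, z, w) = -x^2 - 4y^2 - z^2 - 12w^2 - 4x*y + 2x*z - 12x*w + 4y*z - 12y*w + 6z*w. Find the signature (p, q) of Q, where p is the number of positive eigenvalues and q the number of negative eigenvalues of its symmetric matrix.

(1, 2)

The symmetric matrix is A = [[-1, -2, 1, -6], [-2, -4, 2, -6], [1, 2, -1, 3], [-6, -6, 3, -12]].
By Sylvester's law of inertia any congruent diagonalization of A has 1 positive, 2 negative and 1 zero entries.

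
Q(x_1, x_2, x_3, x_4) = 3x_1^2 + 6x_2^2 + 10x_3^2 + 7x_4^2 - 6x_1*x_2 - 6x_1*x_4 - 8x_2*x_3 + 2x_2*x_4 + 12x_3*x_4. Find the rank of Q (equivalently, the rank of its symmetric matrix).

Write A = [[3, -3, 0, -3], [-3, 6, -4, 1], [0, -4, 10, 6], [-3, 1, 6, 7]].
An LDLᵀ factorisation of A has diagonal entries 3, 3, 14/3, 2/7.
That gives 4 positive pivots.
The rank is the number of nonzero pivots: 4.

4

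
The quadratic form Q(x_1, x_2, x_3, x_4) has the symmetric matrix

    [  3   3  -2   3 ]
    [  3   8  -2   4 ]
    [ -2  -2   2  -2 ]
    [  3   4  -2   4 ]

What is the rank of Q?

4

Applying the same elementary operations to the rows and columns of A produces a congruent diagonal matrix with entries 3, 5, 2/3, 4/5.
So there are 4 positive pivots.
The rank is the number of nonzero pivots: 4.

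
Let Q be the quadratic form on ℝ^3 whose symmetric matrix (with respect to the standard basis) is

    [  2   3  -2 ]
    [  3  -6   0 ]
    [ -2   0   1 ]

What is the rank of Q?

3

Applying the same elementary operations to the rows and columns of A produces a congruent diagonal matrix with entries 2, -21/2, -1/7.
That gives 1 positive, 2 negative pivots.
The rank is the number of nonzero pivots: 3.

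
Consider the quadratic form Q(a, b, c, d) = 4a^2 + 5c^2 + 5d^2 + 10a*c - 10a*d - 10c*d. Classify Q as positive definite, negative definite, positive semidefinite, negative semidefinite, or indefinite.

The associated matrix is A = [[4, 0, 5, -5], [0, 0, 0, 0], [5, 0, 5, -5], [-5, 0, -5, 5]].
Congruent diagonalization of A (simultaneous row and column reduction) yields pivots 4, 0, -5/4, 0.
That gives 1 positive, 1 negative, 2 zero pivots.
Hence Q is indefinite.

indefinite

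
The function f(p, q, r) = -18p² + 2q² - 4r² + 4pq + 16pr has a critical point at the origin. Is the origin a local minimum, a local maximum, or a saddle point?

The Hessian at the origin is H = [[-36, 4, 16], [4, 4, 0], [16, 0, -8]].
An LDLᵀ factorisation of H has diagonal entries -36, 40/9, -8/5.
So there are 1 positive, 2 negative pivots.
H is indefinite, so the origin is a saddle point.

saddle point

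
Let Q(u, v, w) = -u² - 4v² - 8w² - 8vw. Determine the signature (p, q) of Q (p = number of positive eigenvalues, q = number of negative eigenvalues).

(0, 3)

The associated matrix is A = [[-1, 0, 0], [0, -4, -4], [0, -4, -8]].
Congruent diagonalization of A (simultaneous row and column reduction) yields pivots -1, -4, -4.
That gives 3 negative pivots.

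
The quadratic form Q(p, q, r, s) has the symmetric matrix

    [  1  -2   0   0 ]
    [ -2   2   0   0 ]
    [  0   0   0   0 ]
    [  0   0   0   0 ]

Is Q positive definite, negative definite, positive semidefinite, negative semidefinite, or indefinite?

indefinite

Congruent diagonalization of A (simultaneous row and column reduction) yields pivots 1, -2, 0, 0.
That gives 1 positive, 1 negative, 2 zero pivots.
Hence Q is indefinite.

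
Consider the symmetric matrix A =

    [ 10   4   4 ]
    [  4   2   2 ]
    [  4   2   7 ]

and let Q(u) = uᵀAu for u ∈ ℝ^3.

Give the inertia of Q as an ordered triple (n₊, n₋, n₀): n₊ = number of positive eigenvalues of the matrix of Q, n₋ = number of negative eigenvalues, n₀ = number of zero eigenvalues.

An LDLᵀ factorisation of A has diagonal entries 10, 2/5, 5.
Counting signs: 3 positive.

(3, 0, 0)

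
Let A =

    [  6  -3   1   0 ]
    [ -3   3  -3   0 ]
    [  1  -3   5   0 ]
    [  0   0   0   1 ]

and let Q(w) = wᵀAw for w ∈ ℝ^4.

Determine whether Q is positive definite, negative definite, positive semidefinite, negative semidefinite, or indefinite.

Congruent diagonalization of A (simultaneous row and column reduction) yields pivots 6, 3/2, 2/3, 1.
That gives 4 positive pivots.
Hence Q is positive definite.

positive definite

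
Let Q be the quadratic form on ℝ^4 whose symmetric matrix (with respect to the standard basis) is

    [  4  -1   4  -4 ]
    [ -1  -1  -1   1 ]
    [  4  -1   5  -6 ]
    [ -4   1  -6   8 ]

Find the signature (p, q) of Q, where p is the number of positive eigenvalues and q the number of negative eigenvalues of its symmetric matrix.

Congruent diagonalization of A (simultaneous row and column reduction) yields pivots 4, -5/4, 1, 0.
Counting signs: 2 positive, 1 negative, 1 zero.

(2, 1)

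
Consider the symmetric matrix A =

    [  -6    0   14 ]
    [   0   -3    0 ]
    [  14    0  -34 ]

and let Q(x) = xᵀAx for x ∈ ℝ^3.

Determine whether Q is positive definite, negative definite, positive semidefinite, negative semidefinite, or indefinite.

Leading principal minors: Δ_1 = -6, Δ_2 = 18, Δ_3 = -24.
The signs alternate starting with Δ_1 < 0, so by Sylvester's criterion Q is negative definite.

negative definite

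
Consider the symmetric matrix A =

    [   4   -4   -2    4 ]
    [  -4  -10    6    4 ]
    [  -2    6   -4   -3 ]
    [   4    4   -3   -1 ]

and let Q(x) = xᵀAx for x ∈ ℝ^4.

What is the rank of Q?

Symmetric row and column elimination reduces A to a congruent diagonal form with pivots 4, -14, -27/7, 0.
That gives 1 positive, 2 negative, 1 zero pivots.
The rank is the number of nonzero pivots: 3.

3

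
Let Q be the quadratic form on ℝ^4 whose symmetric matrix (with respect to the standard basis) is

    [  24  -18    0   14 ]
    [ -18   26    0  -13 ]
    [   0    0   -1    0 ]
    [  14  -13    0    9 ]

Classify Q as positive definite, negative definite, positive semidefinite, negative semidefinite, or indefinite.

indefinite

An LDLᵀ factorisation of A has diagonal entries 24, 25/2, -1, 1/3.
Counting signs: 3 positive, 1 negative.
Hence Q is indefinite.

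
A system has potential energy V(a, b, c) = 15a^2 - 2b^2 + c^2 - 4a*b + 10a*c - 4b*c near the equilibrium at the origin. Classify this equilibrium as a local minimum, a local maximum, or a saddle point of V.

The Hessian at the origin is H = [[30, -4, 10], [-4, -4, -4], [10, -4, 2]].
An LDLᵀ factorisation of H has diagonal entries 30, -68/15, 4/17.
So there are 2 positive, 1 negative pivots.
H is indefinite, so the origin is a saddle point.

saddle point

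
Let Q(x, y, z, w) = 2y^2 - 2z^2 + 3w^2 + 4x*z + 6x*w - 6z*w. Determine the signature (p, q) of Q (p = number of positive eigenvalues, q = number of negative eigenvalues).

(3, 1)

The symmetric matrix is A = [[0, 0, 2, 3], [0, 2, 0, 0], [2, 0, -2, -3], [3, 0, -3, 3]].
By Sylvester's law of inertia any congruent diagonalization of A has 3 positive, 1 negative and 0 zero entries.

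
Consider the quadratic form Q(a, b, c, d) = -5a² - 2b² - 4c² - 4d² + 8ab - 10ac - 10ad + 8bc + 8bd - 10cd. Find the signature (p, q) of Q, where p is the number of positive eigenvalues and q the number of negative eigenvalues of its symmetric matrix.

Write A = [[-5, 4, -5, -5], [4, -2, 4, 4], [-5, 4, -4, -5], [-5, 4, -5, -4]].
Symmetric row and column elimination reduces A to a congruent diagonal form with pivots -5, 6/5, 1, 1.
So there are 3 positive, 1 negative pivots.

(3, 1)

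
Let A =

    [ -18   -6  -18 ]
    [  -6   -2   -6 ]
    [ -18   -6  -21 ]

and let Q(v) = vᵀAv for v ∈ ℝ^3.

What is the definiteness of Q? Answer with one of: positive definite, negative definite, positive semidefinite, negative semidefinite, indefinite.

negative semidefinite

Row-reducing A symmetrically gives the diagonal entries -18, 0, -3.
Counting signs: 2 negative, 1 zero.
Hence Q is negative semidefinite.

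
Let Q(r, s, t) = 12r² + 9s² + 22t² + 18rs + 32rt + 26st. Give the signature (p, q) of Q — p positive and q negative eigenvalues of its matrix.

(3, 0)

The associated matrix is A = [[12, 9, 16], [9, 9, 13], [16, 13, 22]].
Row-reducing A symmetrically gives the diagonal entries 12, 9/4, 2/9.
So there are 3 positive pivots.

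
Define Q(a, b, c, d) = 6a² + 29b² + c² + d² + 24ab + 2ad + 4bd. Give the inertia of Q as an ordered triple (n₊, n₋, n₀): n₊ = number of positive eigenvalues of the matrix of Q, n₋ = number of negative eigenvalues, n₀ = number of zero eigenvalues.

The associated matrix is A = [[6, 12, 0, 1], [12, 29, 0, 2], [0, 0, 1, 0], [1, 2, 0, 1]].
Congruent diagonalization of A (simultaneous row and column reduction) yields pivots 6, 5, 1, 5/6.
Counting signs: 4 positive.

(4, 0, 0)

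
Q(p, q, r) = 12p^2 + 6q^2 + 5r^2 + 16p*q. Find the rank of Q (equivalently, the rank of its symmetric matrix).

3

The symmetric matrix is A = [[12, 8, 0], [8, 6, 0], [0, 0, 5]].
Congruent diagonalization of A (simultaneous row and column reduction) yields pivots 12, 2/3, 5.
So there are 3 positive pivots.
The rank is the number of nonzero pivots: 3.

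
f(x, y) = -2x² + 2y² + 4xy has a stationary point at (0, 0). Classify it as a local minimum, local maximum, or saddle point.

saddle point

The Hessian at the origin is H = [[-4, 4], [4, 4]].
det H = -4·4 − (4)² = -32 < 0, so H is indefinite.
Therefore the origin is a saddle point.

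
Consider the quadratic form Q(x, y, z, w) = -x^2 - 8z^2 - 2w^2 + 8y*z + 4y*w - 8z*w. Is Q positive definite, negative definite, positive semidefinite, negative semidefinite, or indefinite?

indefinite

The symmetric matrix is A = [[-1, 0, 0, 0], [0, 0, 4, 2], [0, 4, -8, -4], [0, 2, -4, -2]].
A is congruent to a diagonal matrix with 1 positive, 2 negative and 1 zero entries, so Q is indefinite.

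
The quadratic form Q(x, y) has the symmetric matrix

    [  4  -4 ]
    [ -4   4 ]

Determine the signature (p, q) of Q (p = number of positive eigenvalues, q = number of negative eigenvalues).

(1, 0)

Congruent diagonalization of A (simultaneous row and column reduction) yields pivots 4, 0.
So there are 1 positive, 1 zero pivots.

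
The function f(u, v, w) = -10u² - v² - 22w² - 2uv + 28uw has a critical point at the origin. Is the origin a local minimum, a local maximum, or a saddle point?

The Hessian at the origin is H = [[-20, -2, 28], [-2, -2, 0], [28, 0, -44]].
An LDLᵀ factorisation of H has diagonal entries -20, -9/5, -4/9.
Counting signs: 3 negative.
H is negative definite, so the origin is a strict local maximum.

local maximum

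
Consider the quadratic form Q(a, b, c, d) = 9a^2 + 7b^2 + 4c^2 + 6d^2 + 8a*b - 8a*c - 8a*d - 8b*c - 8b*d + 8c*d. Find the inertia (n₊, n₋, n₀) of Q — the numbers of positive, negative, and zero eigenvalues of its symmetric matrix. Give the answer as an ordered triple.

(4, 0, 0)

The symmetric matrix is A = [[9, 4, -4, -4], [4, 7, -4, -4], [-4, -4, 4, 4], [-4, -4, 4, 6]].
Congruent diagonalization of A (simultaneous row and column reduction) yields pivots 9, 47/9, 60/47, 2.
That gives 4 positive pivots.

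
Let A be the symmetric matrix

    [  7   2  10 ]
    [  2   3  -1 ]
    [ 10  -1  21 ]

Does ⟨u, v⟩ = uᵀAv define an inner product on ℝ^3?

Leading principal minors: Δ_1 = 7, Δ_2 = 17, Δ_3 = 10.
All leading principal minors are positive, so by Sylvester's criterion Q is positive definite.
⟨·,·⟩ is an inner product exactly when A is positive definite.

yes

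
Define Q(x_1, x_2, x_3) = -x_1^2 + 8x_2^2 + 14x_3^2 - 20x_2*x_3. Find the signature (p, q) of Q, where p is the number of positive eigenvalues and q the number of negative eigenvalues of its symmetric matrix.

(2, 1)

The symmetric matrix is A = [[-1, 0, 0], [0, 8, -10], [0, -10, 14]].
Congruent diagonalization of A (simultaneous row and column reduction) yields pivots -1, 8, 3/2.
That gives 2 positive, 1 negative pivots.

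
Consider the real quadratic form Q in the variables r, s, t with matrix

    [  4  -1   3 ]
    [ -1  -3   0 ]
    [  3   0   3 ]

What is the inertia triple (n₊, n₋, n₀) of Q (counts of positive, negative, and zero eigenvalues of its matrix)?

(2, 1, 0)

Congruent diagonalization of A (simultaneous row and column reduction) yields pivots 4, -13/4, 12/13.
That gives 2 positive, 1 negative pivots.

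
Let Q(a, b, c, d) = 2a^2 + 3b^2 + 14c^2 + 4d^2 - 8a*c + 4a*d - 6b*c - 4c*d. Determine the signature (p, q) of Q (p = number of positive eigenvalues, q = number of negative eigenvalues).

(4, 0)

Write A = [[2, 0, -4, 2], [0, 3, -3, 0], [-4, -3, 14, -2], [2, 0, -2, 4]].
Symmetric row and column elimination reduces A to a congruent diagonal form with pivots 2, 3, 3, 2/3.
So there are 4 positive pivots.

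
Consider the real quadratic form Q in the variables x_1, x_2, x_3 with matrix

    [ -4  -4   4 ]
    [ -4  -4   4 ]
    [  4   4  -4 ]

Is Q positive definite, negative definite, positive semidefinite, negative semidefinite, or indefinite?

negative semidefinite

Congruent diagonalization of A (simultaneous row and column reduction) yields pivots -4, 0, 0.
Counting signs: 1 negative, 2 zero.
Hence Q is negative semidefinite.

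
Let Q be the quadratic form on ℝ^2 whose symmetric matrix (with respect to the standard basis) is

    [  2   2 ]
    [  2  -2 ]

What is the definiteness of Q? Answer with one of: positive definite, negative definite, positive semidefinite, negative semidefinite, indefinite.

indefinite

For the 2×2 matrix [[2, 2], [2, -2]]: det = 2·-2 − (2)² = -8, trace = 0.
det < 0 so the eigenvalues have opposite signs; the form is indefinite.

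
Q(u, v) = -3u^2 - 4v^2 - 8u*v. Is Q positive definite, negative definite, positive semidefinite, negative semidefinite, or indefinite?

The symmetric matrix of Q is [[-3, -4], [-4, -4]].
For the 2×2 matrix [[-3, -4], [-4, -4]]: det = -3·-4 − (-4)² = -4, trace = -7.
det < 0 so the eigenvalues have opposite signs; the form is indefinite.

indefinite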